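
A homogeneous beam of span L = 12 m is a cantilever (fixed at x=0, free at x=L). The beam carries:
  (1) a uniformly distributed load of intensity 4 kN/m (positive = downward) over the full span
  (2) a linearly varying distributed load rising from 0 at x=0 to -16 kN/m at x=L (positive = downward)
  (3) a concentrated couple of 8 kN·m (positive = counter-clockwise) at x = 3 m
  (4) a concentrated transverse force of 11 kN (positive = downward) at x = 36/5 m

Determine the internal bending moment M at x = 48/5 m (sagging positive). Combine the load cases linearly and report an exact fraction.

M(48/5) = 3936/125 kN·m

Load 1 — uniform load w=4 kN/m over full span:
  M_1 = -w(L-x)²/2 = -4·(12-(48/5))²/2 = -288/25 kN·m
Load 2 — triangular load w₀=-16 kN/m (0→w₀ over full span):
  M_2 = w₀Lx/2 - w₀L²/3 - w₀x³/(6L) = (-16)·12·(48/5)/2 - (-16)·12²/3 - (-16)·(48/5)³/(6·12) = 5376/125 kN·m
Load 3 — applied couple M₀=8 kN·m at a=3 m (b=L-a=9):
  M_3 = 0  [x>a] = 0 kN·m
Load 4 — point force P=11 kN at a=36/5 m (b=L-a=24/5):
  M_4 = 0  [x>a] = 0 kN·m
Superposition: M = Σ M_i = 3936/125 kN·m ≈ 31.488000 kN·m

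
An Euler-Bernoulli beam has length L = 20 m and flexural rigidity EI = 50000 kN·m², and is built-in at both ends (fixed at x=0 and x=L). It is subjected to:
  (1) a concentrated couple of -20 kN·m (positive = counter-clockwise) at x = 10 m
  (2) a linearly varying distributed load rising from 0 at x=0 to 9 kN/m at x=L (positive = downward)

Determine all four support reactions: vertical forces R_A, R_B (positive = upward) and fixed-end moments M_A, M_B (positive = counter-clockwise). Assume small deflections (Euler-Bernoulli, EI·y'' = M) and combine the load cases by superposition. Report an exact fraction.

Load 1 — applied couple M₀=-20 kN·m at a=10 m (b=L-a=10):
  R_A = 6M₀ab/L³ = 6·(-20)·10·10/20³ = -3/2 kN
  M_A = M₀b(2a-b)/L² = (-20)·10·(2·10-10)/20² = -5 kN·m
  R_B = -6M₀ab/L³ = -6·(-20)·10·10/20³ = 3/2 kN
  M_B = M₀a(2b-a)/L² = (-20)·10·(2·10-10)/20² = -5 kN·m
Load 2 — triangular load w₀=9 kN/m (0→w₀ over full span):
  R_A = 3w₀L/20 = 3·9·20/20 = 27 kN
  M_A = w₀L²/30 = 9·20²/30 = 120 kN·m
  R_B = 7w₀L/20 = 7·9·20/20 = 63 kN
  M_B = -w₀L²/20 = -9·20²/20 = -180 kN·m
Superposition: R_A = 51/2 kN, M_A = 115 kN·m, R_B = 129/2 kN, M_B = -185 kN·m

R_A = 51/2 kN, M_A = 115 kN·m, R_B = 129/2 kN, M_B = -185 kN·m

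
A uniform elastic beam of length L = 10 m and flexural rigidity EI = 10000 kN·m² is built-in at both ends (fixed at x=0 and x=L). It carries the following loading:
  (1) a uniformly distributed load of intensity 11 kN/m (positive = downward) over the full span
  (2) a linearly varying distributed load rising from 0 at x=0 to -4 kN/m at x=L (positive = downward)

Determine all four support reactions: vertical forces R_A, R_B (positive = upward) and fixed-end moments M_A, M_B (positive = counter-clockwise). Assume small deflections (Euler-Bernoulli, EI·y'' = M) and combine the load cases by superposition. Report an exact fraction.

R_A = 49 kN, M_A = 235/3 kN·m, R_B = 41 kN, M_B = -215/3 kN·m

Load 1 — uniform load w=11 kN/m over full span:
  R_A = wL/2 = 11·10/2 = 55 kN
  M_A = wL²/12 = 11·10²/12 = 275/3 kN·m
  R_B = wL/2 = 11·10/2 = 55 kN
  M_B = -wL²/12 = -11·10²/12 = -275/3 kN·m
Load 2 — triangular load w₀=-4 kN/m (0→w₀ over full span):
  R_A = 3w₀L/20 = 3·(-4)·10/20 = -6 kN
  M_A = w₀L²/30 = (-4)·10²/30 = -40/3 kN·m
  R_B = 7w₀L/20 = 7·(-4)·10/20 = -14 kN
  M_B = -w₀L²/20 = -(-4)·10²/20 = 20 kN·m
Superposition: R_A = 49 kN, M_A = 235/3 kN·m, R_B = 41 kN, M_B = -215/3 kN·m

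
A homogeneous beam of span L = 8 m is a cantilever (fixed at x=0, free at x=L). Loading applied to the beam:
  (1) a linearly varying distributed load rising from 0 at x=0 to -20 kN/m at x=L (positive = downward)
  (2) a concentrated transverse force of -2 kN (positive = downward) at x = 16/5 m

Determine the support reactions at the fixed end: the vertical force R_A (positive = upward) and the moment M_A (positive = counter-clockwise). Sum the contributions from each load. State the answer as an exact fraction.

Load 1 — triangular load w₀=-20 kN/m (0→w₀ over full span):
  R_A = w₀L/2 = (-20)·8/2 = -80 kN
  M_A = w₀L²/3 = (-20)·8²/3 = -1280/3 kN·m
Load 2 — point force P=-2 kN at a=16/5 m (b=L-a=24/5):
  R_A = P = (-2) = -2 kN
  M_A = Pa = (-2)·(16/5) = -32/5 kN·m
Superposition: R_A = -82 kN, M_A = -6496/15 kN·m

R_A = -82 kN, M_A = -6496/15 kN·m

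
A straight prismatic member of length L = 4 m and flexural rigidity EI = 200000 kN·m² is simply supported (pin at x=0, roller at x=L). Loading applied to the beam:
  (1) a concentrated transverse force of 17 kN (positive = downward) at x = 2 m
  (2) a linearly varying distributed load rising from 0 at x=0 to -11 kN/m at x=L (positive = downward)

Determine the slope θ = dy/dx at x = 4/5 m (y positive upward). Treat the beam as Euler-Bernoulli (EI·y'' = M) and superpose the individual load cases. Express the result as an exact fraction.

θ(4/5) = -16261/1125000000 rad

Load 1 — point force P=17 kN at a=2 m (b=L-a=2):
  θ_1 = -Pb(L²-b²-3x²)/(6LEI)  [x≤a] = -17·2·(4²-2²-3·(4/5)²)/(6·4·200000) = -357/5000000 rad
Load 2 — triangular load w₀=-11 kN/m (0→w₀ over full span):
  θ_2 = -w₀(7L⁴-30L²x²+15x⁴)/(360LEI) = -(-11)·(7·4⁴-30·4²·(4/5)²+15·(4/5)⁴)/(360·4·200000) = 1001/17578125 rad
Superposition: θ = Σ θ_i = -16261/1125000000 rad ≈ -0.000014 rad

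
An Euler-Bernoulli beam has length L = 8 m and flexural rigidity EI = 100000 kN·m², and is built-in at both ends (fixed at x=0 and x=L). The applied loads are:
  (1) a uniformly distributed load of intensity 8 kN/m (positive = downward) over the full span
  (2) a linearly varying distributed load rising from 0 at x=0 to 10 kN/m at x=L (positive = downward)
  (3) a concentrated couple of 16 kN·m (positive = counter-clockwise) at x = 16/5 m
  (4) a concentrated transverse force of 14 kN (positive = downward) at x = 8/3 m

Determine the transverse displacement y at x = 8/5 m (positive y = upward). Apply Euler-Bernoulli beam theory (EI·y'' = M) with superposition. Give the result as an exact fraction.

y(8/5) = -544432/791015625 m

Load 1 — uniform load w=8 kN/m over full span:
  y_1 = -wx²(L-x)²/(24EI) = -8·(8/5)²·(8-(8/5))²/(24·100000) = -2048/5859375 m
Load 2 — triangular load w₀=10 kN/m (0→w₀ over full span):
  y_2 = -w₀x²(L-x)²(x+2L)/(120LEI) = -10·(8/5)²·(8-(8/5))²·((8/5)+2·8)/(120·8·100000) = -5632/29296875 m
Load 3 — applied couple M₀=16 kN·m at a=16/5 m (b=L-a=24/5):
  y_3 = (R_Ax³/6 - M_Ax²/2)/EI  [x≤a] with R_A=72/25, M_A=48/25 = ((72/25)·(8/5)³/6 - (48/25)·(8/5)²/2)/100000 = -48/9765625 m
Load 4 — point force P=14 kN at a=8/3 m (b=L-a=16/3):
  y_4 = -Pb²x²(3aL-(3a+b)x)/(6L³EI)  [x≤a] = -14·(16/3)²·(8/5)²·(3·(8/3)·8-(3·(8/3)+(16/3))·(8/5))/(6·8³·100000) = -896/6328125 m
Superposition: y = Σ y_i = -544432/791015625 m ≈ -0.000688 m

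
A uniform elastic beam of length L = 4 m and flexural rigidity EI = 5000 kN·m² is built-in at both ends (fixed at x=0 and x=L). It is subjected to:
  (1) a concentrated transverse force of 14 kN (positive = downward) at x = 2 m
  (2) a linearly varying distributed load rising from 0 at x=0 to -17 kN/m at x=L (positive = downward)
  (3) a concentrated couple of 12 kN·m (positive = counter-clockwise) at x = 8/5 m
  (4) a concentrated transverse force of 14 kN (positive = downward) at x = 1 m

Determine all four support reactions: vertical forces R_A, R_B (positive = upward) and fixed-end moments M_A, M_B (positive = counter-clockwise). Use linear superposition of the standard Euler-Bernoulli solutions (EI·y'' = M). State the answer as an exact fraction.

Load 1 — point force P=14 kN at a=2 m (b=L-a=2):
  R_A = Pb²(3a+b)/L³ = 14·2²·(3·2+2)/4³ = 7 kN
  M_A = Pab²/L² = 14·2·2²/4² = 7 kN·m
  R_B = Pa²(a+3b)/L³ = 14·2²·(2+3·2)/4³ = 7 kN
  M_B = -Pa²b/L² = -14·2²·2/4² = -7 kN·m
Load 2 — triangular load w₀=-17 kN/m (0→w₀ over full span):
  R_A = 3w₀L/20 = 3·(-17)·4/20 = -51/5 kN
  M_A = w₀L²/30 = (-17)·4²/30 = -136/15 kN·m
  R_B = 7w₀L/20 = 7·(-17)·4/20 = -119/5 kN
  M_B = -w₀L²/20 = -(-17)·4²/20 = 68/5 kN·m
Load 3 — applied couple M₀=12 kN·m at a=8/5 m (b=L-a=12/5):
  R_A = 6M₀ab/L³ = 6·12·(8/5)·(12/5)/4³ = 108/25 kN
  M_A = M₀b(2a-b)/L² = 12·(12/5)·(2·(8/5)-(12/5))/4² = 36/25 kN·m
  R_B = -6M₀ab/L³ = -6·12·(8/5)·(12/5)/4³ = -108/25 kN
  M_B = M₀a(2b-a)/L² = 12·(8/5)·(2·(12/5)-(8/5))/4² = 96/25 kN·m
Load 4 — point force P=14 kN at a=1 m (b=L-a=3):
  R_A = Pb²(3a+b)/L³ = 14·3²·(3·1+3)/4³ = 189/16 kN
  M_A = Pab²/L² = 14·1·3²/4² = 63/8 kN·m
  R_B = Pa²(a+3b)/L³ = 14·1²·(1+3·3)/4³ = 35/16 kN
  M_B = -Pa²b/L² = -14·1²·3/4² = -21/8 kN·m
Superposition: R_A = 5173/400 kN, M_A = 4349/600 kN·m, R_B = -7573/400 kN, M_B = 1563/200 kN·m

R_A = 5173/400 kN, M_A = 4349/600 kN·m, R_B = -7573/400 kN, M_B = 1563/200 kN·m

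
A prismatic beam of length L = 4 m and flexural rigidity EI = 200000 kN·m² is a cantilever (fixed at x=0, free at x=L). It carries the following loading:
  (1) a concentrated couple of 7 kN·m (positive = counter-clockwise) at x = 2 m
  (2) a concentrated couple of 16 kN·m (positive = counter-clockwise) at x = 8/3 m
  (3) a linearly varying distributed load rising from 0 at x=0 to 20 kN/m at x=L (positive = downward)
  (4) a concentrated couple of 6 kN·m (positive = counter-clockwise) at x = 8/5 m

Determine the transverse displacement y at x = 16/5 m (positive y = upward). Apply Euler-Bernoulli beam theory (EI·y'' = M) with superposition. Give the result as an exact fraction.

y(16/5) = -2927483/2812500000 m

Load 1 — applied couple M₀=7 kN·m at a=2 m (b=L-a=2):
  y_1 = M₀a(2x-a)/(2EI)  [x>a] = 7·2·(2·(16/5)-2)/(2·200000) = 77/500000 m
Load 2 — applied couple M₀=16 kN·m at a=8/3 m (b=L-a=4/3):
  y_2 = M₀a(2x-a)/(2EI)  [x>a] = 16·(8/3)·(2·(16/5)-(8/3))/(2·200000) = 56/140625 m
Load 3 — triangular load w₀=20 kN/m (0→w₀ over full span):
  y_3 = (w₀Lx³/12-w₀L²x²/6-w₀x⁵/(120L))/EI = (20·4·(16/5)³/12-20·4²·(16/5)²/6-20·(16/5)⁵/(120·4))/200000 = -50048/29296875 m
Load 4 — applied couple M₀=6 kN·m at a=8/5 m (b=L-a=12/5):
  y_4 = M₀a(2x-a)/(2EI)  [x>a] = 6·(8/5)·(2·(16/5)-(8/5))/(2·200000) = 9/78125 m
Superposition: y = Σ y_i = -2927483/2812500000 m ≈ -0.001041 m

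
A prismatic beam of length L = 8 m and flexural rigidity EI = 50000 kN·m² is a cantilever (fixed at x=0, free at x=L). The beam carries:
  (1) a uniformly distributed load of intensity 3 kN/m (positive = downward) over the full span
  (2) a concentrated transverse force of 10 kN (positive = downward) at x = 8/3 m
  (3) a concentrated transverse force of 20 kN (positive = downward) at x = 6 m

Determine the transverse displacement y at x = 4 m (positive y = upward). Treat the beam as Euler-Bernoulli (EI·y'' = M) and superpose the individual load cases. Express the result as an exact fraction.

y(4) = -7094/253125 m

Load 1 — uniform load w=3 kN/m over full span:
  y_1 = -wx²(x²-4Lx+6L²)/(24EI) = -3·4²·(4²-4·8·4+6·8²)/(24·50000) = -34/3125 m
Load 2 — point force P=10 kN at a=8/3 m (b=L-a=16/3):
  y_2 = -Pa²(3x-a)/(6EI)  [x>a] = -10·(8/3)²·(3·4-(8/3))/(6·50000) = -112/50625 m
Load 3 — point force P=20 kN at a=6 m (b=L-a=2):
  y_3 = -Px²(3a-x)/(6EI)  [x≤a] = -20·4²·(3·6-4)/(6·50000) = -28/1875 m
Superposition: y = Σ y_i = -7094/253125 m ≈ -0.028026 m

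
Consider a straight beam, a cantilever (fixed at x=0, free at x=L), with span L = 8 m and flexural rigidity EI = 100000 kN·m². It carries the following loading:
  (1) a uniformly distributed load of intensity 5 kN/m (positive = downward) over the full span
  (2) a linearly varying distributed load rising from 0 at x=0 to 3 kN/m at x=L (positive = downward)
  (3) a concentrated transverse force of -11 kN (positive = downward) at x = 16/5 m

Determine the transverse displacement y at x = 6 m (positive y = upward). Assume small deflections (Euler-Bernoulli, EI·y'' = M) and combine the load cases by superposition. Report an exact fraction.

Load 1 — uniform load w=5 kN/m over full span:
  y_1 = -wx²(x²-4Lx+6L²)/(24EI) = -5·6²·(6²-4·8·6+6·8²)/(24·100000) = -171/10000 m
Load 2 — triangular load w₀=3 kN/m (0→w₀ over full span):
  y_2 = (w₀Lx³/12-w₀L²x²/6-w₀x⁵/(120L))/EI = (3·8·6³/12-3·8²·6²/6-3·6⁵/(120·8))/100000 = -7443/1000000 m
Load 3 — point force P=-11 kN at a=16/5 m (b=L-a=24/5):
  y_3 = -Pa²(3x-a)/(6EI)  [x>a] = -(-11)·(16/5)²·(3·6-(16/5))/(6·100000) = 3256/1171875 m
Superposition: y = Σ y_i = -1632341/75000000 m ≈ -0.021765 m

y(6) = -1632341/75000000 m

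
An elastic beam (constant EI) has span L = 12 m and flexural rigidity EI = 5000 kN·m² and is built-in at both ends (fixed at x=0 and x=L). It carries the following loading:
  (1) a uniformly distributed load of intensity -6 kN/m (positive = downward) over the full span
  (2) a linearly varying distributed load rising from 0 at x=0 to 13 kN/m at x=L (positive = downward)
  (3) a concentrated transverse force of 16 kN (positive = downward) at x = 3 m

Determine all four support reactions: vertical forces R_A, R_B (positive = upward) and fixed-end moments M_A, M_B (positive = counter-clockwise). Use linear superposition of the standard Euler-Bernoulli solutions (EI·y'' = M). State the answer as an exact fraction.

R_A = 9/10 kN, M_A = 87/5 kN·m, R_B = 211/10 kN, M_B = -153/5 kN·m

Load 1 — uniform load w=-6 kN/m over full span:
  R_A = wL/2 = (-6)·12/2 = -36 kN
  M_A = wL²/12 = (-6)·12²/12 = -72 kN·m
  R_B = wL/2 = (-6)·12/2 = -36 kN
  M_B = -wL²/12 = -(-6)·12²/12 = 72 kN·m
Load 2 — triangular load w₀=13 kN/m (0→w₀ over full span):
  R_A = 3w₀L/20 = 3·13·12/20 = 117/5 kN
  M_A = w₀L²/30 = 13·12²/30 = 312/5 kN·m
  R_B = 7w₀L/20 = 7·13·12/20 = 273/5 kN
  M_B = -w₀L²/20 = -13·12²/20 = -468/5 kN·m
Load 3 — point force P=16 kN at a=3 m (b=L-a=9):
  R_A = Pb²(3a+b)/L³ = 16·9²·(3·3+9)/12³ = 27/2 kN
  M_A = Pab²/L² = 16·3·9²/12² = 27 kN·m
  R_B = Pa²(a+3b)/L³ = 16·3²·(3+3·9)/12³ = 5/2 kN
  M_B = -Pa²b/L² = -16·3²·9/12² = -9 kN·m
Superposition: R_A = 9/10 kN, M_A = 87/5 kN·m, R_B = 211/10 kN, M_B = -153/5 kN·m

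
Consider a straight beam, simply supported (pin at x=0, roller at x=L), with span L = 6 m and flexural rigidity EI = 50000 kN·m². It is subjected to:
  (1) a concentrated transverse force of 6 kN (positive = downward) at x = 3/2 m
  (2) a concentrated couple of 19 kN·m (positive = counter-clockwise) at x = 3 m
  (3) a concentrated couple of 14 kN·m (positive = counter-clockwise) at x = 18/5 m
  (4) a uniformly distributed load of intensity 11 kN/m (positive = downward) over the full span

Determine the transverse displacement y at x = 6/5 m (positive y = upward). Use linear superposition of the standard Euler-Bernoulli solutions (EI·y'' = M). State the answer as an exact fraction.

Load 1 — point force P=6 kN at a=3/2 m (b=L-a=9/2):
  y_1 = -Pbx(L²-b²-x²)/(6LEI)  [x≤a] = -6·(9/2)·(6/5)·(6²-(9/2)²-(6/5)²)/(6·6·50000) = -12879/50000000 m
Load 2 — applied couple M₀=19 kN·m at a=3 m (b=L-a=3):
  y_2 = (M₀x³/(6L)+C₁x)/EI  [x≤a] with C₁=M₀(3b²-L²)/(6L)=-19/4 = (19·(6/5)³/(6·6)+(-19/4)·(6/5))/50000 = -1197/12500000 m
Load 3 — applied couple M₀=14 kN·m at a=18/5 m (b=L-a=12/5):
  y_3 = (M₀x³/(6L)+C₁x)/EI  [x≤a] with C₁=M₀(3b²-L²)/(6L)=-182/25 = (14·(6/5)³/(6·6)+(-182/25)·(6/5))/50000 = -63/390625 m
Load 4 — uniform load w=11 kN/m over full span:
  y_4 = -wx(L³-2Lx²+x³)/(24EI) = -11·(6/5)·(6³-2·6·(6/5)²+(6/5)³)/(24·50000) = -8613/3906250 m
Superposition: y = Σ y_i = -679887/250000000 m ≈ -0.002720 m

y(6/5) = -679887/250000000 m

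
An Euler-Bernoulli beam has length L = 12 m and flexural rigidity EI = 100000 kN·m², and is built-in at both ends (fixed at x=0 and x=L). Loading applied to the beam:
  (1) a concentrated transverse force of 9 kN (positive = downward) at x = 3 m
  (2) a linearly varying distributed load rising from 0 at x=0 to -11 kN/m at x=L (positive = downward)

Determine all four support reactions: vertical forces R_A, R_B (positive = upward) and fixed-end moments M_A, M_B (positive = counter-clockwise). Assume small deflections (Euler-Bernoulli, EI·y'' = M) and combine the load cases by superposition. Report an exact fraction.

Load 1 — point force P=9 kN at a=3 m (b=L-a=9):
  R_A = Pb²(3a+b)/L³ = 9·9²·(3·3+9)/12³ = 243/32 kN
  M_A = Pab²/L² = 9·3·9²/12² = 243/16 kN·m
  R_B = Pa²(a+3b)/L³ = 9·3²·(3+3·9)/12³ = 45/32 kN
  M_B = -Pa²b/L² = -9·3²·9/12² = -81/16 kN·m
Load 2 — triangular load w₀=-11 kN/m (0→w₀ over full span):
  R_A = 3w₀L/20 = 3·(-11)·12/20 = -99/5 kN
  M_A = w₀L²/30 = (-11)·12²/30 = -264/5 kN·m
  R_B = 7w₀L/20 = 7·(-11)·12/20 = -231/5 kN
  M_B = -w₀L²/20 = -(-11)·12²/20 = 396/5 kN·m
Superposition: R_A = -1953/160 kN, M_A = -3009/80 kN·m, R_B = -7167/160 kN, M_B = 5931/80 kN·m

R_A = -1953/160 kN, M_A = -3009/80 kN·m, R_B = -7167/160 kN, M_B = 5931/80 kN·m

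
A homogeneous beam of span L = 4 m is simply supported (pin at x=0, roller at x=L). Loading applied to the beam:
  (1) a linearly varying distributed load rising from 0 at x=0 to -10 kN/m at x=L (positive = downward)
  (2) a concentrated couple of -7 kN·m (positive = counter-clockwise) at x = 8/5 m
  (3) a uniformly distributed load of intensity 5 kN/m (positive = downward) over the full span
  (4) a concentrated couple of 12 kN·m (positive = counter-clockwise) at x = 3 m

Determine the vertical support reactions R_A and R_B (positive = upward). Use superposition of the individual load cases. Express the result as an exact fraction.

Load 1 — triangular load w₀=-10 kN/m (0→w₀ over full span):
  R_A = w₀L/6 = (-10)·4/6 = -20/3 kN
  R_B = w₀L/3 = (-10)·4/3 = -40/3 kN
Load 2 — applied couple M₀=-7 kN·m at a=8/5 m (b=L-a=12/5):
  R_A = M₀/L = (-7)/4 = -7/4 kN
  R_B = -M₀/L = -(-7)/4 = 7/4 kN
Load 3 — uniform load w=5 kN/m over full span:
  R_A = wL/2 = 5·4/2 = 10 kN
  R_B = wL/2 = 5·4/2 = 10 kN
Load 4 — applied couple M₀=12 kN·m at a=3 m (b=L-a=1):
  R_A = M₀/L = 12/4 = 3 kN
  R_B = -M₀/L = -12/4 = -3 kN
Superposition: R_A = 55/12 kN, R_B = -55/12 kN

R_A = 55/12 kN, R_B = -55/12 kN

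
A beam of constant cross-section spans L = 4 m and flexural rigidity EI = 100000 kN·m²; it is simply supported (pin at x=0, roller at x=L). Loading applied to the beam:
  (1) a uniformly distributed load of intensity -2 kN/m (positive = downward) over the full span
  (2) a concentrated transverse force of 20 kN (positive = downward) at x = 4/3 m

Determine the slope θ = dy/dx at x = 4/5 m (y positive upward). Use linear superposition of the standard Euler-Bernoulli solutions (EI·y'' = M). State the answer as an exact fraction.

θ(4/5) = -7127/63281250 rad

Load 1 — uniform load w=-2 kN/m over full span:
  θ_1 = -w(L³-6Lx²+4x³)/(24EI) = -(-2)·(4³-6·4·(4/5)²+4·(4/5)³)/(24·100000) = 33/781250 rad
Load 2 — point force P=20 kN at a=4/3 m (b=L-a=8/3):
  θ_2 = -Pb(L²-b²-3x²)/(6LEI)  [x≤a] = -20·(8/3)·(4²-(8/3)²-3·(4/5)²)/(6·4·100000) = -196/1265625 rad
Superposition: θ = Σ θ_i = -7127/63281250 rad ≈ -0.000113 rad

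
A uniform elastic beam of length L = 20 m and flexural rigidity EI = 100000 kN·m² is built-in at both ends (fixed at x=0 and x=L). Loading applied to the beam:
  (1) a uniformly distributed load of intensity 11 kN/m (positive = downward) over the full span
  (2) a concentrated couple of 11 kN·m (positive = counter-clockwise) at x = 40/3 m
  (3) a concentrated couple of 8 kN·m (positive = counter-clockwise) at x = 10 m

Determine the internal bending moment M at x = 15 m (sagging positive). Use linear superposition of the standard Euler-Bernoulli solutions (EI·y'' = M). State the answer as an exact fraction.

Load 1 — uniform load w=11 kN/m over full span:
  M_1 = wLx/2 - wL²/12 - wx²/2 = 11·20·15/2 - 11·20²/12 - 11·15²/2 = 275/6 kN·m
Load 2 — applied couple M₀=11 kN·m at a=40/3 m (b=L-a=20/3):
  M_2 = R_Ax - M_A - M₀  [x>a] with R_A=11/15, M_A=11/3 = (11/15)·15 - (11/3) - 11 = -11/3 kN·m
Load 3 — applied couple M₀=8 kN·m at a=10 m (b=L-a=10):
  M_3 = R_Ax - M_A - M₀  [x>a] with R_A=3/5, M_A=2 = (3/5)·15 - 2 - 8 = -1 kN·m
Superposition: M = Σ M_i = 247/6 kN·m ≈ 41.166667 kN·m

M(15) = 247/6 kN·m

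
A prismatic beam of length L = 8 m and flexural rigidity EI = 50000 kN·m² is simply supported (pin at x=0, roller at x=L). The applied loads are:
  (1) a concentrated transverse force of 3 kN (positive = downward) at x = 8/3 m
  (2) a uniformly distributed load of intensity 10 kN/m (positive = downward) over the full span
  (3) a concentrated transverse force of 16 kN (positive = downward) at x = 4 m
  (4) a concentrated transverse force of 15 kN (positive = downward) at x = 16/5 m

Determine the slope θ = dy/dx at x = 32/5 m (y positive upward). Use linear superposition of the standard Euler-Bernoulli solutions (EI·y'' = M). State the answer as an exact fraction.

Load 1 — point force P=3 kN at a=8/3 m (b=L-a=16/3):
  θ_1 = -Pa(2L²-6Lx+3x²+a²)/(6LEI)  [x>a] = -3·(8/3)·(2·8²-6·8·(32/5)+3·(32/5)²+(8/3)²)/(6·8·50000) = 346/2109375 rad
Load 2 — uniform load w=10 kN/m over full span:
  θ_2 = -w(L³-6Lx²+4x³)/(24EI) = -10·(8³-6·8·(32/5)²+4·(32/5)³)/(24·50000) = 264/78125 rad
Load 3 — point force P=16 kN at a=4 m (b=L-a=4):
  θ_3 = -Pa(2L²-6Lx+3x²+a²)/(6LEI)  [x>a] = -16·4·(2·8²-6·8·(32/5)+3·(32/5)²+4²)/(6·8·50000) = 84/78125 rad
Load 4 — point force P=15 kN at a=16/5 m (b=L-a=24/5):
  θ_4 = -Pa(2L²-6Lx+3x²+a²)/(6LEI)  [x>a] = -15·(16/5)·(2·8²-6·8·(32/5)+3·(32/5)²+(16/5)²)/(6·8·50000) = 72/78125 rad
Superposition: θ = Σ θ_i = 11686/2109375 rad ≈ 0.005540 rad

θ(32/5) = 11686/2109375 rad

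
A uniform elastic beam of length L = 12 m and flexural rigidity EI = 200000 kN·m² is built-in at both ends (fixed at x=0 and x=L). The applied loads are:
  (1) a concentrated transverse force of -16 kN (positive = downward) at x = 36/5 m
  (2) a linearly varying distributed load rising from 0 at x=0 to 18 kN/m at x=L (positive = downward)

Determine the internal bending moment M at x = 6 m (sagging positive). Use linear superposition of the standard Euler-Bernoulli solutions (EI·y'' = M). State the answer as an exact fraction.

M(6) = 966/25 kN·m

Load 1 — point force P=-16 kN at a=36/5 m (b=L-a=24/5):
  M_1 = Pb²(3a+b)x/L³ - Pab²/L²  [x≤a] = (-16)·(24/5)²·(3·(36/5)+(24/5))·6/12³ - (-16)·(36/5)·(24/5)²/12² = -384/25 kN·m
Load 2 — triangular load w₀=18 kN/m (0→w₀ over full span):
  M_2 = 3w₀Lx/20 - w₀L²/30 - w₀x³/(6L) = 3·18·12·6/20 - 18·12²/30 - 18·6³/(6·12) = 54 kN·m
Superposition: M = Σ M_i = 966/25 kN·m ≈ 38.640000 kN·m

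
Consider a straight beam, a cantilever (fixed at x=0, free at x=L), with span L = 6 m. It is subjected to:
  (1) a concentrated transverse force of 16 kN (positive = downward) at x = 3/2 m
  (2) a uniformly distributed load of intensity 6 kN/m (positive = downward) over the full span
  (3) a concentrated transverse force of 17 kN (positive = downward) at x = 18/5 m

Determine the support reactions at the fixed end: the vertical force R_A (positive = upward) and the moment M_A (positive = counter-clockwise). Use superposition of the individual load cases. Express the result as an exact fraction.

Load 1 — point force P=16 kN at a=3/2 m (b=L-a=9/2):
  R_A = P = 16 kN
  M_A = Pa = 16·(3/2) = 24 kN·m
Load 2 — uniform load w=6 kN/m over full span:
  R_A = wL = 6·6 = 36 kN
  M_A = wL²/2 = 6·6²/2 = 108 kN·m
Load 3 — point force P=17 kN at a=18/5 m (b=L-a=12/5):
  R_A = P = 17 kN
  M_A = Pa = 17·(18/5) = 306/5 kN·m
Superposition: R_A = 69 kN, M_A = 966/5 kN·m

R_A = 69 kN, M_A = 966/5 kN·m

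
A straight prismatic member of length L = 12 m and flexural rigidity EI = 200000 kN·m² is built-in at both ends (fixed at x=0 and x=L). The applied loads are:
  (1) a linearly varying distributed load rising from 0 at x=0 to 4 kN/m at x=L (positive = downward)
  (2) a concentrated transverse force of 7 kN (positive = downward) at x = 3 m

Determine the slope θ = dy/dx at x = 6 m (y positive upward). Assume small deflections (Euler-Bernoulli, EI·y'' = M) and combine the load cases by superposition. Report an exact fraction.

Load 1 — triangular load w₀=4 kN/m (0→w₀ over full span):
  θ_1 = -w₀(2x(L-x)(L-2x)(x+2L)+x²(L-x)²)/(120LEI) = -4·(2·6·(12-6)·(12-2·6)·(6+2·12)+6²·(12-6)²)/(120·12·200000) = -9/500000 rad
Load 2 — point force P=7 kN at a=3 m (b=L-a=9):
  θ_2 = Pa²(L-x)(2bL-(3b+a)(L-x))/(2L³EI)  [x>a] = 7·3²·(12-6)·(2·9·12-(3·9+3)·(12-6))/(2·12³·200000) = 63/3200000 rad
Superposition: θ = Σ θ_i = 27/16000000 rad ≈ 0.000002 rad

θ(6) = 27/16000000 rad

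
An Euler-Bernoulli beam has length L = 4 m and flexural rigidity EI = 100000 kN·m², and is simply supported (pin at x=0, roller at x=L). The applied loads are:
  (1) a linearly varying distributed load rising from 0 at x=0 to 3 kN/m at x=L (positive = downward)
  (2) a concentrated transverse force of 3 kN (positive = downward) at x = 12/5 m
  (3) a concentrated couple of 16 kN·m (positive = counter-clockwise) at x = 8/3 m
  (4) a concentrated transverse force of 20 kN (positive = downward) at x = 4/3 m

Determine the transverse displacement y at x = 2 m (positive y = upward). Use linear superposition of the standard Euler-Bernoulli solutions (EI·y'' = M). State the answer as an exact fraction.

Load 1 — triangular load w₀=3 kN/m (0→w₀ over full span):
  y_1 = -w₀x(7L⁴-10L²x²+3x⁴)/(360LEI) = -3·2·(7·4⁴-10·4²·2²+3·2⁴)/(360·4·100000) = -1/20000 m
Load 2 — point force P=3 kN at a=12/5 m (b=L-a=8/5):
  y_2 = -Pbx(L²-b²-x²)/(6LEI)  [x≤a] = -3·(8/5)·2·(4²-(8/5)²-2²)/(6·4·100000) = -59/1562500 m
Load 3 — applied couple M₀=16 kN·m at a=8/3 m (b=L-a=4/3):
  y_3 = (M₀x³/(6L)+C₁x)/EI  [x≤a] with C₁=M₀(3b²-L²)/(6L)=-64/9 = (16·2³/(6·4)+(-64/9)·2)/100000 = -1/11250 m
Load 4 — point force P=20 kN at a=4/3 m (b=L-a=8/3):
  y_4 = -Pa(L-x)(2Lx-a²-x²)/(6LEI)  [x>a] = -20·(4/3)·(4-2)·(2·4·2-(4/3)²-2²)/(6·4·100000) = -23/101250 m
Superposition: y = Σ y_i = -408857/1012500000 m ≈ -0.000404 m

y(2) = -408857/1012500000 m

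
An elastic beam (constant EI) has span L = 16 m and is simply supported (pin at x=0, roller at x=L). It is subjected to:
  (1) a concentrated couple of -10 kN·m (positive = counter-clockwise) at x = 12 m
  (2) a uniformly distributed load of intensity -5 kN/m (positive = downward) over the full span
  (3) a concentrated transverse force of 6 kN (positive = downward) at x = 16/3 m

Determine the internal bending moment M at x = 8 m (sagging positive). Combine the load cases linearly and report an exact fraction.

Load 1 — applied couple M₀=-10 kN·m at a=12 m (b=L-a=4):
  M_1 = M₀x/L  [x≤a] = (-10)·8/16 = -5 kN·m
Load 2 — uniform load w=-5 kN/m over full span:
  M_2 = wx(L-x)/2 = (-5)·8·(16-8)/2 = -160 kN·m
Load 3 — point force P=6 kN at a=16/3 m (b=L-a=32/3):
  M_3 = Pa(L-x)/L  [x>a] = 6·(16/3)·(16-8)/16 = 16 kN·m
Superposition: M = Σ M_i = -149 kN·m ≈ -149.000000 kN·m

M(8) = -149 kN·m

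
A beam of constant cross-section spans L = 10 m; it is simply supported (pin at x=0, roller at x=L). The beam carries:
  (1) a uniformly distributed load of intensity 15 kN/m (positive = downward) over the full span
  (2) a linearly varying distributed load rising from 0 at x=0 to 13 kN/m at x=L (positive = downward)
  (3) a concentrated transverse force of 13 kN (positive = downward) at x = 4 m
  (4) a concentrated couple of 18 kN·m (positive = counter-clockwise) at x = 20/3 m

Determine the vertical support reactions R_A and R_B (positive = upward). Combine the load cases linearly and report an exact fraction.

R_A = 1594/15 kN, R_B = 1826/15 kN

Load 1 — uniform load w=15 kN/m over full span:
  R_A = wL/2 = 15·10/2 = 75 kN
  R_B = wL/2 = 15·10/2 = 75 kN
Load 2 — triangular load w₀=13 kN/m (0→w₀ over full span):
  R_A = w₀L/6 = 13·10/6 = 65/3 kN
  R_B = w₀L/3 = 13·10/3 = 130/3 kN
Load 3 — point force P=13 kN at a=4 m (b=L-a=6):
  R_A = Pb/L = 13·6/10 = 39/5 kN
  R_B = Pa/L = 13·4/10 = 26/5 kN
Load 4 — applied couple M₀=18 kN·m at a=20/3 m (b=L-a=10/3):
  R_A = M₀/L = 18/10 = 9/5 kN
  R_B = -M₀/L = -18/10 = -9/5 kN
Superposition: R_A = 1594/15 kN, R_B = 1826/15 kN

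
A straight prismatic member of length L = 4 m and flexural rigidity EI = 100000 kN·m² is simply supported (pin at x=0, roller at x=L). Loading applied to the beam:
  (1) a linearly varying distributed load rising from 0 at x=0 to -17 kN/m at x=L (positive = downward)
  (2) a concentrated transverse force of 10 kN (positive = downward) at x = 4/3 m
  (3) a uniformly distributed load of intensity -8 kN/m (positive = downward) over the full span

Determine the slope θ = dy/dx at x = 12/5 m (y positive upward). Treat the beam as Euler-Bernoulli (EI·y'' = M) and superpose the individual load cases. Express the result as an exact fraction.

θ(12/5) = -13114/158203125 rad

Load 1 — triangular load w₀=-17 kN/m (0→w₀ over full span):
  θ_1 = -w₀(7L⁴-30L²x²+15x⁴)/(360LEI) = -(-17)·(7·4⁴-30·4²·(12/5)²+15·(12/5)⁴)/(360·4·100000) = -986/17578125 rad
Load 2 — point force P=10 kN at a=4/3 m (b=L-a=8/3):
  θ_2 = -Pa(2L²-6Lx+3x²+a²)/(6LEI)  [x>a] = -10·(4/3)·(2·4²-6·4·(12/5)+3·(12/5)²+(4/3)²)/(6·4·100000) = 46/1265625 rad
Load 3 — uniform load w=-8 kN/m over full span:
  θ_3 = -w(L³-6Lx²+4x³)/(24EI) = -(-8)·(4³-6·4·(12/5)²+4·(12/5)³)/(24·100000) = -74/1171875 rad
Superposition: θ = Σ θ_i = -13114/158203125 rad ≈ -0.000083 rad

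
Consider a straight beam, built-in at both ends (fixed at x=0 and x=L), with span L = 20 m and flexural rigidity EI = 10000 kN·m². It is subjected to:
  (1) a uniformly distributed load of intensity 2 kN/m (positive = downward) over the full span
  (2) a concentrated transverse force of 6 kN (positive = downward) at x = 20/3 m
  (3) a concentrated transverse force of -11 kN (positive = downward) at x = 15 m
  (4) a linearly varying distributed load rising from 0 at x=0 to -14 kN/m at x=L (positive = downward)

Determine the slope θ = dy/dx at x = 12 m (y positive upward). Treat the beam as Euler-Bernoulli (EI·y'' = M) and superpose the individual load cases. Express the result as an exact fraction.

Load 1 — uniform load w=2 kN/m over full span:
  θ_1 = -wx(L-x)(L-2x)/(12EI) = -2·12·(20-12)·(20-2·12)/(12·10000) = 4/625 rad
Load 2 — point force P=6 kN at a=20/3 m (b=L-a=40/3):
  θ_2 = Pa²(L-x)(2bL-(3b+a)(L-x))/(2L³EI)  [x>a] = 6·(20/3)²·(20-12)·(2·(40/3)·20-(3·(40/3)+(20/3))·(20-12))/(2·20³·10000) = 4/1875 rad
Load 3 — point force P=-11 kN at a=15 m (b=L-a=5):
  θ_3 = -Pb²x(2aL-(3a+b)x)/(2L³EI)  [x≤a] = -(-11)·5²·12·(2·15·20-(3·15+5)·12)/(2·20³·10000) = 0 rad
Load 4 — triangular load w₀=-14 kN/m (0→w₀ over full span):
  θ_4 = -w₀(2x(L-x)(L-2x)(x+2L)+x²(L-x)²)/(120LEI) = -(-14)·(2·12·(20-12)·(20-2·12)·(12+2·20)+12²·(20-12)²)/(120·20·10000) = -56/3125 rad
Superposition: θ = Σ θ_i = -88/9375 rad ≈ -0.009387 rad

θ(12) = -88/9375 rad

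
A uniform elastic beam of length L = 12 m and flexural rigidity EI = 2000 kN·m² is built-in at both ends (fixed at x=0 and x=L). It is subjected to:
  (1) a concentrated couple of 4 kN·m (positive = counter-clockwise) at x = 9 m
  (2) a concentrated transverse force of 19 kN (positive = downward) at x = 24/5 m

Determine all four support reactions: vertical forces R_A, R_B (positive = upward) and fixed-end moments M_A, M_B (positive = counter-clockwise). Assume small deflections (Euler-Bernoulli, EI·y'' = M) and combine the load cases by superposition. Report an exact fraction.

R_A = 12687/1000 kN, M_A = 17041/500 kN·m, R_B = 6313/1000 kN, M_B = -11319/500 kN·m

Load 1 — applied couple M₀=4 kN·m at a=9 m (b=L-a=3):
  R_A = 6M₀ab/L³ = 6·4·9·3/12³ = 3/8 kN
  M_A = M₀b(2a-b)/L² = 4·3·(2·9-3)/12² = 5/4 kN·m
  R_B = -6M₀ab/L³ = -6·4·9·3/12³ = -3/8 kN
  M_B = M₀a(2b-a)/L² = 4·9·(2·3-9)/12² = -3/4 kN·m
Load 2 — point force P=19 kN at a=24/5 m (b=L-a=36/5):
  R_A = Pb²(3a+b)/L³ = 19·(36/5)²·(3·(24/5)+(36/5))/12³ = 1539/125 kN
  M_A = Pab²/L² = 19·(24/5)·(36/5)²/12² = 4104/125 kN·m
  R_B = Pa²(a+3b)/L³ = 19·(24/5)²·((24/5)+3·(36/5))/12³ = 836/125 kN
  M_B = -Pa²b/L² = -19·(24/5)²·(36/5)/12² = -2736/125 kN·m
Superposition: R_A = 12687/1000 kN, M_A = 17041/500 kN·m, R_B = 6313/1000 kN, M_B = -11319/500 kN·m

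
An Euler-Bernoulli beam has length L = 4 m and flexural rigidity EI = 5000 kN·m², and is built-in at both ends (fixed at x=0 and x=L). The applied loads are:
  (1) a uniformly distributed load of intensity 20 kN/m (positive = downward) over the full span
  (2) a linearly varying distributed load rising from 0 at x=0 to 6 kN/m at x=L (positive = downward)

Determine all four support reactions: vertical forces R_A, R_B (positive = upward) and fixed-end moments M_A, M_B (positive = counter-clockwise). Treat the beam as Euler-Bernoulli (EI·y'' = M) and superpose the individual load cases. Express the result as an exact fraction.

R_A = 218/5 kN, M_A = 448/15 kN·m, R_B = 242/5 kN, M_B = -472/15 kN·m

Load 1 — uniform load w=20 kN/m over full span:
  R_A = wL/2 = 20·4/2 = 40 kN
  M_A = wL²/12 = 20·4²/12 = 80/3 kN·m
  R_B = wL/2 = 20·4/2 = 40 kN
  M_B = -wL²/12 = -20·4²/12 = -80/3 kN·m
Load 2 — triangular load w₀=6 kN/m (0→w₀ over full span):
  R_A = 3w₀L/20 = 3·6·4/20 = 18/5 kN
  M_A = w₀L²/30 = 6·4²/30 = 16/5 kN·m
  R_B = 7w₀L/20 = 7·6·4/20 = 42/5 kN
  M_B = -w₀L²/20 = -6·4²/20 = -24/5 kN·m
Superposition: R_A = 218/5 kN, M_A = 448/15 kN·m, R_B = 242/5 kN, M_B = -472/15 kN·m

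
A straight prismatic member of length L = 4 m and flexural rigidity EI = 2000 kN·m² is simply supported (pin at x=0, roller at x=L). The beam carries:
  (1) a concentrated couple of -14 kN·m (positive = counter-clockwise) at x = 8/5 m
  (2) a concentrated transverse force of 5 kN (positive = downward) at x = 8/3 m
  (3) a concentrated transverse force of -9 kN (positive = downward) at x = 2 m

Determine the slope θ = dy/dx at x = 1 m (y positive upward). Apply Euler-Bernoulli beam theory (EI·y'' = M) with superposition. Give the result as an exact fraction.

Load 1 — applied couple M₀=-14 kN·m at a=8/5 m (b=L-a=12/5):
  θ_1 = (M₀x²/(2L)+C₁)/EI  [x≤a] with C₁=M₀(3b²-L²)/(6L)=-56/75 = ((-14)·1²/(2·4)+(-56/75))/2000 = -749/600000 rad
Load 2 — point force P=5 kN at a=8/3 m (b=L-a=4/3):
  θ_2 = -Pb(L²-b²-3x²)/(6LEI)  [x≤a] = -5·(4/3)·(4²-(4/3)²-3·1²)/(6·4·2000) = -101/64800 rad
Load 3 — point force P=-9 kN at a=2 m (b=L-a=2):
  θ_3 = -Pb(L²-b²-3x²)/(6LEI)  [x≤a] = -(-9)·2·(4²-2²-3·1²)/(6·4·2000) = 27/8000 rad
Superposition: θ = Σ θ_i = 4601/8100000 rad ≈ 0.000568 rad

θ(1) = 4601/8100000 rad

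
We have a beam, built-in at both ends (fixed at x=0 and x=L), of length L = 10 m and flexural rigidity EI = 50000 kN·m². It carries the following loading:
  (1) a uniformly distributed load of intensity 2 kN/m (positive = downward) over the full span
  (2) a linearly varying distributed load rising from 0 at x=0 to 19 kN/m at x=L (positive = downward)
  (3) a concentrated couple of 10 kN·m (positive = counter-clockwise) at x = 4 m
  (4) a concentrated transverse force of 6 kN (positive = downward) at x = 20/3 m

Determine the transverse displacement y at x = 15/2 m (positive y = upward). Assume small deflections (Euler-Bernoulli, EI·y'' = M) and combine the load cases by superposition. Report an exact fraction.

Load 1 — uniform load w=2 kN/m over full span:
  y_1 = -wx²(L-x)²/(24EI) = -2·(15/2)²·(10-(15/2))²/(24·50000) = -3/5120 m
Load 2 — triangular load w₀=19 kN/m (0→w₀ over full span):
  y_2 = -w₀x²(L-x)²(x+2L)/(120LEI) = -19·(15/2)²·(10-(15/2))²·((15/2)+2·10)/(120·10·50000) = -627/204800 m
Load 3 — applied couple M₀=10 kN·m at a=4 m (b=L-a=6):
  y_3 = (R_Ax³/6 - M_Ax²/2 - M₀(x-a)²/2)/EI  [x>a] with R_A=36/25, M_A=6/5 = ((36/25)·(15/2)³/6 - (6/5)·(15/2)²/2 - 10·((15/2)-4)²/2)/50000 = 1/8000 m
Load 4 — point force P=6 kN at a=20/3 m (b=L-a=10/3):
  y_4 = -Pa²(L-x)²(3bL-(3b+a)(L-x))/(6L³EI)  [x>a] = -6·(20/3)²·(10-(15/2))²·(3·(10/3)·10-(3·(10/3)+(20/3))·(10-(15/2)))/(6·10³·50000) = -7/21600 m
Superposition: y = Σ y_i = -106349/27648000 m ≈ -0.003847 m

y(15/2) = -106349/27648000 m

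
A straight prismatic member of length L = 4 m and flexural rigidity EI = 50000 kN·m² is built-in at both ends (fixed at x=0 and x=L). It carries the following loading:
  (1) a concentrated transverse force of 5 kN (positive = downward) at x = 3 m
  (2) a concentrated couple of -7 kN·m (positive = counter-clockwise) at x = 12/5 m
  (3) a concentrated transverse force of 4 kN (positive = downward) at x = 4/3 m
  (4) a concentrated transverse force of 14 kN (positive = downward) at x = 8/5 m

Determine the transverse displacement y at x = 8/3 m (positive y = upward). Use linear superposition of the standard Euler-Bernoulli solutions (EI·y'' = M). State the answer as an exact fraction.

y(8/3) = -559177/6834375000 m

Load 1 — point force P=5 kN at a=3 m (b=L-a=1):
  y_1 = -Pb²x²(3aL-(3a+b)x)/(6L³EI)  [x≤a] = -5·1²·(8/3)²·(3·3·4-(3·3+1)·(8/3))/(6·4³·50000) = -7/405000 m
Load 2 — applied couple M₀=-7 kN·m at a=12/5 m (b=L-a=8/5):
  y_2 = (R_Ax³/6 - M_Ax²/2 - M₀(x-a)²/2)/EI  [x>a] with R_A=-63/25, M_A=-56/25 = ((-63/25)·(8/3)³/6 - (-56/25)·(8/3)²/2 - (-7)·((8/3)-(12/5))²/2)/50000 = 7/1406250 m
Load 3 — point force P=4 kN at a=4/3 m (b=L-a=8/3):
  y_3 = -Pa²(L-x)²(3bL-(3b+a)(L-x))/(6L³EI)  [x>a] = -4·(4/3)²·(4-(8/3))²·(3·(8/3)·4-(3·(8/3)+(4/3))·(4-(8/3)))/(6·4³·50000) = -88/6834375 m
Load 4 — point force P=14 kN at a=8/5 m (b=L-a=12/5):
  y_4 = -Pa²(L-x)²(3bL-(3b+a)(L-x))/(6L³EI)  [x>a] = -14·(8/5)²·(4-(8/3))²·(3·(12/5)·4-(3·(12/5)+(8/5))·(4-(8/3)))/(6·4³·50000) = -1792/31640625 m
Superposition: y = Σ y_i = -559177/6834375000 m ≈ -0.000082 m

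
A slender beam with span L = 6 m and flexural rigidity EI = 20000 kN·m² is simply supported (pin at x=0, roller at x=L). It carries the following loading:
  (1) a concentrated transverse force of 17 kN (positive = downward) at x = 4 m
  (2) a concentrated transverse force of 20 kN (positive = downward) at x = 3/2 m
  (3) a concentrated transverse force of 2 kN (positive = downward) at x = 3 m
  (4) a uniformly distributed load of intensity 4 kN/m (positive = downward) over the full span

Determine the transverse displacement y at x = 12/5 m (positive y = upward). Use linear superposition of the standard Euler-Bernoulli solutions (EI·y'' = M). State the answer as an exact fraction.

Load 1 — point force P=17 kN at a=4 m (b=L-a=2):
  y_1 = -Pbx(L²-b²-x²)/(6LEI)  [x≤a] = -17·2·(12/5)·(6²-2²-(12/5)²)/(6·6·20000) = -697/234375 m
Load 2 — point force P=20 kN at a=3/2 m (b=L-a=9/2):
  y_2 = -Pa(L-x)(2Lx-a²-x²)/(6LEI)  [x>a] = -20·(3/2)·(6-(12/5))·(2·6·(12/5)-(3/2)²-(12/5)²)/(6·6·20000) = -6237/2000000 m
Load 3 — point force P=2 kN at a=3 m (b=L-a=3):
  y_3 = -Pbx(L²-b²-x²)/(6LEI)  [x≤a] = -2·3·(12/5)·(6²-3²-(12/5)²)/(6·6·20000) = -531/1250000 m
Load 4 — uniform load w=4 kN/m over full span:
  y_4 = -wx(L³-2Lx²+x³)/(24EI) = -4·(12/5)·(6³-2·6·(12/5)²+(12/5)³)/(24·20000) = -2511/781250 m
Superposition: y = Σ y_i = -1459687/150000000 m ≈ -0.009731 m

y(12/5) = -1459687/150000000 m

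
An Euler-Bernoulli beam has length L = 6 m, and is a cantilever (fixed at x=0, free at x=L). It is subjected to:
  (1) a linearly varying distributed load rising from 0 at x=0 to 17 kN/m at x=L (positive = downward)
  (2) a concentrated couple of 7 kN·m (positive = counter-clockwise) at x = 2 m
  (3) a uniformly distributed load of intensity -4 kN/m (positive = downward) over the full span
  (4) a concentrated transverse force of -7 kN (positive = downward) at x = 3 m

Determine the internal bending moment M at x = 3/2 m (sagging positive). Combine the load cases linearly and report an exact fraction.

Load 1 — triangular load w₀=17 kN/m (0→w₀ over full span):
  M_1 = w₀Lx/2 - w₀L²/3 - w₀x³/(6L) = 17·6·(3/2)/2 - 17·6²/3 - 17·(3/2)³/(6·6) = -4131/32 kN·m
Load 2 — applied couple M₀=7 kN·m at a=2 m (b=L-a=4):
  M_2 = M₀  [x≤a] = 7 = 7 kN·m
Load 3 — uniform load w=-4 kN/m over full span:
  M_3 = -w(L-x)²/2 = -(-4)·(6-(3/2))²/2 = 81/2 kN·m
Load 4 — point force P=-7 kN at a=3 m (b=L-a=3):
  M_4 = -P(a-x)  [x≤a] = -(-7)·(3-(3/2)) = 21/2 kN·m
Superposition: M = Σ M_i = -2275/32 kN·m ≈ -71.093750 kN·m

M(3/2) = -2275/32 kN·m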